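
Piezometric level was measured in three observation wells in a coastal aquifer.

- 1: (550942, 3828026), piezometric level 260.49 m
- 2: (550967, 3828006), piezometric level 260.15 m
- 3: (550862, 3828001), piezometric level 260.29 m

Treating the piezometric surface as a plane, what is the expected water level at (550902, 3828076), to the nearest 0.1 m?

261.3 m

Three-point gradient (reference 1): Δ to 2 = (25, -20, -0.34), Δ to 3 = (-80, -25, -0.20).
∂h/∂x = -0.002022, ∂h/∂y = +0.01447 (det = -2225).
h(550902, 3828076) = 260.49 + (-0.002022)·(-40) + (+0.01447)·(50) = 260.49 +0.081 +0.724 = 261.294 m.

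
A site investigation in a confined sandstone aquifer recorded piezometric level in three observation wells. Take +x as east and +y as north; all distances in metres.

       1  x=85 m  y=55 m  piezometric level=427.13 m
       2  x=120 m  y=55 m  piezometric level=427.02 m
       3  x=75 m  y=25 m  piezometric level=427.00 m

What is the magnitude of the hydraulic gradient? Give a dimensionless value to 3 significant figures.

0.00623

Differences from 1: to 2 (Δx, Δy, Δh) = (35, 0, -0.11); to 3 = (-10, -30, -0.13).
Solve a·Δx + b·Δy = Δh: det = 35·(-30) − (-10)·0 = -1050.
∂h/∂x = [(-0.11)·(-30) − (-0.13)·0] / -1050 = -0.003143
∂h/∂y = [35·(-0.13) − (-10)·(-0.11)] / -1050 = +0.005381
|∇h| = √(-0.003143² + 0.005381²) = 0.006232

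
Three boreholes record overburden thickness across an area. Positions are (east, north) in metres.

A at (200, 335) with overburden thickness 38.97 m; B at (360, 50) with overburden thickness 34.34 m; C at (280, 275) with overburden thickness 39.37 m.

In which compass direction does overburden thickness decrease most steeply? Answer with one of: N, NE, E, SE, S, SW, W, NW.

SW

With d = a·x + b·y + c and A as origin, the differences give:
  160·a + (-285)·b = -4.63
  80·a + (-60)·b = +0.40
Eliminate b (×(-60) and ×(-285), subtract): 13200·a = 391.800 → a = ∂d/∂x = +0.02968
Back-substitute: b = ∂d/∂y = +0.03291.
Steepest decrease is along −∇f = (-0.02968 E, -0.03291 N) → southwest.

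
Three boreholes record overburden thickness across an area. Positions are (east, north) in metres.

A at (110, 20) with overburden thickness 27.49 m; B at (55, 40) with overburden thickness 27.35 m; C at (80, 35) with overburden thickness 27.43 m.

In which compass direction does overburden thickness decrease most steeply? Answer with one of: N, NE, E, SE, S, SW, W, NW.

With d = a·x + b·y + c and A as origin, the differences give:
  (-55)·a + 20·b = -0.14
  (-30)·a + 15·b = -0.06
Eliminate b (×15 and ×20, subtract): -225·a = -0.900 → a = ∂d/∂x = +0.004000
Back-substitute: b = ∂d/∂y = +0.004000.
Steepest decrease is along −∇f = (-0.004000 E, -0.004000 N) → southwest.

SW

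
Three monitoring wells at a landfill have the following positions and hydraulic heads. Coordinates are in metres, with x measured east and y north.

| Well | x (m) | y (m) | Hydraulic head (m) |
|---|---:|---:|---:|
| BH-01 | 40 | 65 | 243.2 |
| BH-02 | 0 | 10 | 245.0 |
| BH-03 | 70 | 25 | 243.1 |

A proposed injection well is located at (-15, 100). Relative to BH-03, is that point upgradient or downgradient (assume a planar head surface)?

Three-point gradient (reference BH-01): Δ to BH-02 = (-40, -55, +1.8), Δ to BH-03 = (30, -40, -0.1).
∂h/∂x = -0.02385, ∂h/∂y = -0.01538 (det = 3250).
Head at (-15, 100) = 243.2 + (-0.02385)·(-55) + (-0.01538)·(35) = 243.97 m.
That is higher than the 243.1 m at BH-03, so the point is upgradient.

upgradient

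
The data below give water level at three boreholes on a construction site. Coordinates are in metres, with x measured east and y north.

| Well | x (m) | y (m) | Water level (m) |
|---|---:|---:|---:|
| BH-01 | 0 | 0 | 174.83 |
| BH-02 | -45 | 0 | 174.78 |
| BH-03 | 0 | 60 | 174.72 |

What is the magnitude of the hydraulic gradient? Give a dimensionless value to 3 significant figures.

0.00214

∂h/∂x = (174.78 − 174.83) / (-45 − 0) = +0.001111
∂h/∂y = (174.72 − 174.83) / (60 − 0) = -0.001833
|∇h| = √(0.001111² + -0.001833²) = 0.002143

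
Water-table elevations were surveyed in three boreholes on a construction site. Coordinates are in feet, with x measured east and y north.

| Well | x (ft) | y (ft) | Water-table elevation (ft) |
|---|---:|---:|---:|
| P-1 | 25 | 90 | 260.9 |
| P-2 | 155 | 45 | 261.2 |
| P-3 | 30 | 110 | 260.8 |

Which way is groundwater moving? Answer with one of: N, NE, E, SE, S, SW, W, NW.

N

With h = a·x + b·y + c and P-1 as origin, the differences give:
  130·a + (-45)·b = +0.3
  5·a + 20·b = -0.1
Eliminate b (×20 and ×(-45), subtract): 2825·a = 1.50 → a = ∂h/∂x = +0.0005310
Back-substitute: b = ∂h/∂y = -0.005133.
Flow = −∇h = (-0.0005310 east, +0.005133 north), which points north.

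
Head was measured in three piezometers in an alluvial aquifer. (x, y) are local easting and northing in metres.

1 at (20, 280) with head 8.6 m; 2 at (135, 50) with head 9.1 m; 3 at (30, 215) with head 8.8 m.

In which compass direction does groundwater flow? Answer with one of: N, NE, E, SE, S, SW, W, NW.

NE

With h = a·x + b·y + c and 1 as origin, the differences give:
  115·a + (-230)·b = +0.5
  10·a + (-65)·b = +0.2
Eliminate b (×(-65) and ×(-230), subtract): -5175·a = 13.50 → a = ∂h/∂x = -0.002609
Back-substitute: b = ∂h/∂y = -0.003478.
Flow = −∇h = (+0.002609 east, +0.003478 north), which points northeast.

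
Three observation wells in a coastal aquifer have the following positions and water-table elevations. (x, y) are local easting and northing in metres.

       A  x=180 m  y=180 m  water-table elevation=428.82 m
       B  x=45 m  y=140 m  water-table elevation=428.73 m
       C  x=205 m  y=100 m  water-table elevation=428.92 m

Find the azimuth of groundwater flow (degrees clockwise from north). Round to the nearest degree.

Taking A as reference: B−A = (-135, -40, -0.09); C−A = (25, -80, +0.10).
Determinant of the coordinate differences = (-135)·(-80) − 25·(-40) = 11800.
∂h/∂x = [(-0.09)·(-80) − (+0.10)·(-40)] / 11800 = +0.0009492
∂h/∂y = [(-135)·(+0.10) − 25·(-0.09)] / 11800 = -0.0009534
Flow direction (−∇h) has components (-0.0009492 E, +0.0009534 N).
Azimuth = atan2(E, N) = atan2(-0.0009492, +0.0009534) = 315.1° ≈ 315°.

315°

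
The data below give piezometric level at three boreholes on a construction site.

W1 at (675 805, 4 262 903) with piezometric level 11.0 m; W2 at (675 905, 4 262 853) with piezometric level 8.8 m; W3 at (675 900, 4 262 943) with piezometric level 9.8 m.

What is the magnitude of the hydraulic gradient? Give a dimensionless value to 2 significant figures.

0.020

Differences from W1: to W2 (Δx, Δy, Δh) = (100, -50, -2.2); to W3 = (95, 40, -1.2).
Determinant of the coordinate differences = 100·40 − 95·(-50) = 8750.
∂h/∂x = [(-2.2)·40 − (-1.2)·(-50)] / 8750 = -0.01691
∂h/∂y = [100·(-1.2) − 95·(-2.2)] / 8750 = +0.01017
|∇h| = √(-0.01691² + 0.01017²) = 0.01973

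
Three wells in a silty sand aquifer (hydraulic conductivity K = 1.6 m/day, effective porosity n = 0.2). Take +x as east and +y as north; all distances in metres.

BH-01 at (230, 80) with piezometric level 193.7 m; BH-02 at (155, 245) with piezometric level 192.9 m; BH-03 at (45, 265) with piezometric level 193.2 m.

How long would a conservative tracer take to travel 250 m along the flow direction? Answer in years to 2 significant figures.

11 years

With h = a·x + b·y + c and BH-01 as origin, the differences give:
  (-75)·a + 165·b = -0.8
  (-185)·a + 185·b = -0.5
Eliminate b (×185 and ×165, subtract): 16650·a = -65.50 → a = ∂h/∂x = -0.003934
Back-substitute: b = ∂h/∂y = -0.006637.
|∇h| = √(-0.003934² + -0.006637²) = 0.007715
Seepage velocity v = K·i/n = 1.6 × 0.007715 / 0.2 = 0.06172 m/day.
t = 250 / 0.06172 = 4051 days = 11.1 years.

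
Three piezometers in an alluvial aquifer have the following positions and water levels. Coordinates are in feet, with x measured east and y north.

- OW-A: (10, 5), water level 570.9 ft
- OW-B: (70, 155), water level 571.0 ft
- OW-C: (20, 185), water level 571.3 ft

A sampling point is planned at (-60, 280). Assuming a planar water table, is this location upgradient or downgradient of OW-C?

upgradient

With h = a·x + b·y + c and OW-A as origin, the differences give:
  60·a + 150·b = +0.1
  10·a + 180·b = +0.4
Eliminate b (×180 and ×150, subtract): 9300·a = -42.00 → a = ∂h/∂x = -0.004516
Back-substitute: b = ∂h/∂y = +0.002473.
Head at (-60, 280) = 570.9 + (-0.004516)·(-70) + (+0.002473)·(275) = 571.90 ft.
That is higher than the 571.3 ft at OW-C, so the point is upgradient.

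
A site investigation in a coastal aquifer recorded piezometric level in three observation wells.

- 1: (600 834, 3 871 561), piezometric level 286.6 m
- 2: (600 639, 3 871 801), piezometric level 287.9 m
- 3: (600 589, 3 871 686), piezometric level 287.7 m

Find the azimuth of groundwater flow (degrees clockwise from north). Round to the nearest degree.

Three-point gradient (reference 1): Δ to 2 = (-195, 240, +1.3), Δ to 3 = (-245, 125, +1.1).
∂h/∂x = -0.002948, ∂h/∂y = +0.003021 (det = 34425).
Flow direction (−∇h) has components (+0.002948 E, -0.003021 N).
Azimuth = atan2(E, N) = atan2(+0.002948, -0.003021) = 135.7° ≈ 136°.

136°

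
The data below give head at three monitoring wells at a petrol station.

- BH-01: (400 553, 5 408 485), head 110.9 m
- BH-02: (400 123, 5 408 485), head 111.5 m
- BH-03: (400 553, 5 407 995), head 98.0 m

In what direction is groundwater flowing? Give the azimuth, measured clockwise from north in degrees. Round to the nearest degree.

∂h/∂x = (111.5 − 110.9) / (400123 − 400553) = -0.001395
∂h/∂y = (98.0 − 110.9) / (5407995 − 5408485) = +0.02633
Flow direction (−∇h) has components (+0.001395 E, -0.02633 N).
Azimuth = atan2(E, N) = atan2(+0.001395, -0.02633) = 177.0° ≈ 177°.

177°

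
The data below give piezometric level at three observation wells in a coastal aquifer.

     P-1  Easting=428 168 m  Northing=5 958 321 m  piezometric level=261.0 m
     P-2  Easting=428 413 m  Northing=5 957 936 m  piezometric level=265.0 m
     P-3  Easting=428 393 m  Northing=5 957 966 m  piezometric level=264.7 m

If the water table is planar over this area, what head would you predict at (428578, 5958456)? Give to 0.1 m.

253.2 m

Taking P-1 as reference: P-2−P-1 = (245, -385, +4.0); P-3−P-1 = (225, -355, +3.7).
Solve a·Δx + b·Δy = Δh: det = 245·(-355) − 225·(-385) = -350.
∂h/∂x = [(+4.0)·(-355) − (+3.7)·(-385)] / -350 = -0.01286
∂h/∂y = [245·(+3.7) − 225·(+4.0)] / -350 = -0.01857
h(428578, 5958456) = 261.0 + (-0.01286)·(410) + (-0.01857)·(135) = 261.0 -5.271 -2.507 = 253.221 m.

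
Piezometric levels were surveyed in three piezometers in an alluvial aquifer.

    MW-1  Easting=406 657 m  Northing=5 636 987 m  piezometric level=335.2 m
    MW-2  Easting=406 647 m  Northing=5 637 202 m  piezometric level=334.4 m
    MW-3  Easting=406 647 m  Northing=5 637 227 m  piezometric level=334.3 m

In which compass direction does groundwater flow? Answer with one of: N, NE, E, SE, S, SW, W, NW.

NE

Taking MW-1 as reference: MW-2−MW-1 = (-10, 215, -0.8); MW-3−MW-1 = (-10, 240, -0.9).
Solve a·Δx + b·Δy = Δh: det = (-10)·240 − (-10)·215 = -250.
∂h/∂x = [(-0.8)·240 − (-0.9)·215] / -250 = -0.006000
∂h/∂y = [(-10)·(-0.9) − (-10)·(-0.8)] / -250 = -0.004000
Flow = −∇h = (+0.006000 east, +0.004000 north), which points northeast.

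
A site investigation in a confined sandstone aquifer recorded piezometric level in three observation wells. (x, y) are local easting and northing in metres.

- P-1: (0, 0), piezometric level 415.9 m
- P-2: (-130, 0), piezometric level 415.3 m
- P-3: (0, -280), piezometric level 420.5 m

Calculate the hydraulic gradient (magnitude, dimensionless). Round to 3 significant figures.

∂h/∂x = (415.3 − 415.9) / (-130 − 0) = +0.004615
∂h/∂y = (420.5 − 415.9) / (-280 − 0) = -0.01643
|∇h| = √(0.004615² + -0.01643²) = 0.01707

0.0171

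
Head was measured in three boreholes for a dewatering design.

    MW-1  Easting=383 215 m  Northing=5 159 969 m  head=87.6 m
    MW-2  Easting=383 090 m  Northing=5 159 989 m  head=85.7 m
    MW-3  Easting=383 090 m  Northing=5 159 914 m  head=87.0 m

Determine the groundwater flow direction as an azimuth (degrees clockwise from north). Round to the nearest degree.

324°

Differences from MW-1: to MW-2 (Δx, Δy, Δh) = (-125, 20, -1.9); to MW-3 = (-125, -55, -0.6).
Solve a·Δx + b·Δy = Δh: det = (-125)·(-55) − (-125)·20 = 9375.
∂h/∂x = [(-1.9)·(-55) − (-0.6)·20] / 9375 = +0.01243
∂h/∂y = [(-125)·(-0.6) − (-125)·(-1.9)] / 9375 = -0.01733
Flow direction (−∇h) has components (-0.01243 E, +0.01733 N).
Azimuth = atan2(E, N) = atan2(-0.01243, +0.01733) = 324.4° ≈ 324°.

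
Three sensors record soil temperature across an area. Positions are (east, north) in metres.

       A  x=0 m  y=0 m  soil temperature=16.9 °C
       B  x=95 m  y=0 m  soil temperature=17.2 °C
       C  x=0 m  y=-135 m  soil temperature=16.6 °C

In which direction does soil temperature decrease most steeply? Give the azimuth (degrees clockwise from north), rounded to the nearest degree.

235°

∂T/∂x = (17.2 − 16.9) / (95 − 0) = +0.003158
∂T/∂y = (16.6 − 16.9) / (-135 − 0) = +0.002222
Steepest decrease is along −∇f: components (-0.003158 E, -0.002222 N).
Azimuth = atan2(-0.003158, -0.002222) = 234.9° ≈ 235°.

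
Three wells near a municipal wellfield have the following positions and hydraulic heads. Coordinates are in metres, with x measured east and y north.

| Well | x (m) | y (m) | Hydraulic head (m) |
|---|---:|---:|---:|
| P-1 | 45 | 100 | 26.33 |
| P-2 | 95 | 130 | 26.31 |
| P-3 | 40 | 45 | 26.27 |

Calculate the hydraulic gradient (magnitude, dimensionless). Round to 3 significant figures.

0.00163

With h = a·x + b·y + c and P-1 as origin, the differences give:
  50·a + 30·b = -0.02
  (-5)·a + (-55)·b = -0.06
Eliminate b (×(-55) and ×30, subtract): -2600·a = 2.900 → a = ∂h/∂x = -0.001115
Back-substitute: b = ∂h/∂y = +0.001192.
|∇h| = √(-0.001115² + 0.001192²) = 0.001632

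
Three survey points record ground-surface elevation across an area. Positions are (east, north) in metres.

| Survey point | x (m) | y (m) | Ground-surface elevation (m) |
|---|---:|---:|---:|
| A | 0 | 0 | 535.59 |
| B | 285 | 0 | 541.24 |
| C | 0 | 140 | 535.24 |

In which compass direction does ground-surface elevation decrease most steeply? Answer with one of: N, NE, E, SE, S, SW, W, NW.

W

∂z/∂x = (541.24 − 535.59) / (285 − 0) = +0.01982
∂z/∂y = (535.24 − 535.59) / (140 − 0) = -0.002500
Steepest decrease is along −∇f = (-0.01982 E, +0.002500 N) → west.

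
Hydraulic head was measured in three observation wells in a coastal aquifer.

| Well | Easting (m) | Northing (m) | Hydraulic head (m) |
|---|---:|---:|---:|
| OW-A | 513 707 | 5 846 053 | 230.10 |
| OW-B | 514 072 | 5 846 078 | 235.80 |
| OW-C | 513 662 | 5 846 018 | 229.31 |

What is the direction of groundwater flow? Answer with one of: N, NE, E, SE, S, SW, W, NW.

Taking OW-A as reference: OW-B−OW-A = (365, 25, +5.70); OW-C−OW-A = (-45, -35, -0.79).
Determinant of the coordinate differences = 365·(-35) − (-45)·25 = -11650.
∂h/∂x = [(+5.70)·(-35) − (-0.79)·25] / -11650 = +0.01543
∂h/∂y = [365·(-0.79) − (-45)·(+5.70)] / -11650 = +0.002734
Flow = −∇h = (-0.01543 east, -0.002734 north), which points west.

W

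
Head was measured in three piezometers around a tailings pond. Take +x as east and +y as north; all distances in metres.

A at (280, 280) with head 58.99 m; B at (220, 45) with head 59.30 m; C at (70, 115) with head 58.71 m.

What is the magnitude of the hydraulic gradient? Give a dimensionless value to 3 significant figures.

0.00362

Taking A as reference: B−A = (-60, -235, +0.31); C−A = (-210, -165, -0.28).
Solve a·Δx + b·Δy = Δh: det = (-60)·(-165) − (-210)·(-235) = -39450.
∂h/∂x = [(+0.31)·(-165) − (-0.28)·(-235)] / -39450 = +0.002965
∂h/∂y = [(-60)·(-0.28) − (-210)·(+0.31)] / -39450 = -0.002076
|∇h| = √(0.002965² + -0.002076²) = 0.00362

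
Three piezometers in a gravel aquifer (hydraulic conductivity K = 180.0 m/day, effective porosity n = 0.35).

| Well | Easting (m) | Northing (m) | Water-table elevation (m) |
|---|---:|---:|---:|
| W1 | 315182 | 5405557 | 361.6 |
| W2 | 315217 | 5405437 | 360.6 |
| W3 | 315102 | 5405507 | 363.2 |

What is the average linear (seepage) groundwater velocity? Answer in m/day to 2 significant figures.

With h = a·x + b·y + c and W1 as origin, the differences give:
  35·a + (-120)·b = -1.0
  (-80)·a + (-50)·b = +1.6
Eliminate b (×(-50) and ×(-120), subtract): -11350·a = 242.00 → a = ∂h/∂x = -0.02132
Back-substitute: b = ∂h/∂y = +0.002115.
|∇h| = √(-0.02132² + 0.002115²) = 0.02142
Seepage velocity v = K·i/n = 180.0 × 0.02142 / 0.35 = 11.02 m/day.

11 m/day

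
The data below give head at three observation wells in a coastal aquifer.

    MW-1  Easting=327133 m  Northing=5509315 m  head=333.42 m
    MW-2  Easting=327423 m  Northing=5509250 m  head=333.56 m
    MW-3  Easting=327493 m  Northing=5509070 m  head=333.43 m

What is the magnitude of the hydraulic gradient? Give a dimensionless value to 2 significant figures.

0.0012

Three-point gradient (reference MW-1): Δ to MW-2 = (290, -65, +0.14), Δ to MW-3 = (360, -245, +0.01).
∂h/∂x = +0.0007062, ∂h/∂y = +0.0009969 (det = -47650).
|∇h| = √(0.0007062² + 0.0009969²) = 0.001222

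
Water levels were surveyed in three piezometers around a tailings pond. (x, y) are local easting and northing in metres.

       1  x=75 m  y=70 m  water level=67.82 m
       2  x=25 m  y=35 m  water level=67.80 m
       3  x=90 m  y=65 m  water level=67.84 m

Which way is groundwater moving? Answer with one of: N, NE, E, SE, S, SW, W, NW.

NW

Differences from 1: to 2 (Δx, Δy, Δh) = (-50, -35, -0.02); to 3 = (15, -5, +0.02).
Solve a·Δx + b·Δy = Δh: det = (-50)·(-5) − 15·(-35) = 775.
∂h/∂x = [(-0.02)·(-5) − (+0.02)·(-35)] / 775 = +0.001032
∂h/∂y = [(-50)·(+0.02) − 15·(-0.02)] / 775 = -0.0009032
Flow = −∇h = (-0.001032 east, +0.0009032 north), which points northwest.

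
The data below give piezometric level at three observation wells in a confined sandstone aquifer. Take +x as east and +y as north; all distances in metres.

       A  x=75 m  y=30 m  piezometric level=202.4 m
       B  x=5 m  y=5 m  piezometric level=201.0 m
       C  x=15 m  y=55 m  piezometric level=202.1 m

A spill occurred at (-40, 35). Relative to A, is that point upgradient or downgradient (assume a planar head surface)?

Taking A as reference: B−A = (-70, -25, -1.4); C−A = (-60, 25, -0.3).
Solve a·Δx + b·Δy = Δh: det = (-70)·25 − (-60)·(-25) = -3250.
∂h/∂x = [(-1.4)·25 − (-0.3)·(-25)] / -3250 = +0.01308
∂h/∂y = [(-70)·(-0.3) − (-60)·(-1.4)] / -3250 = +0.01938
Head at (-40, 35) = 202.4 + (+0.01308)·(-115) + (+0.01938)·(5) = 200.99 m.
That is lower than the 202.4 m at A, so the point is downgradient.

downgradient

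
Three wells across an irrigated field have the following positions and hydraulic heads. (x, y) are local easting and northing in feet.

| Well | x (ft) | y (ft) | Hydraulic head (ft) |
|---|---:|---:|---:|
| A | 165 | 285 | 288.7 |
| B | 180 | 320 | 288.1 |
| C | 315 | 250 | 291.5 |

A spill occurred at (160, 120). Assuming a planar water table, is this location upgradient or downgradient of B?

Three-point gradient (reference A): Δ to B = (15, 35, -0.6), Δ to C = (150, -35, +2.8).
∂h/∂x = +0.01333, ∂h/∂y = -0.02286 (det = -5775).
Head at (160, 120) = 288.7 + (+0.01333)·(-5) + (-0.02286)·(-165) = 292.40 ft.
That is higher than the 288.1 ft at B, so the point is upgradient.

upgradient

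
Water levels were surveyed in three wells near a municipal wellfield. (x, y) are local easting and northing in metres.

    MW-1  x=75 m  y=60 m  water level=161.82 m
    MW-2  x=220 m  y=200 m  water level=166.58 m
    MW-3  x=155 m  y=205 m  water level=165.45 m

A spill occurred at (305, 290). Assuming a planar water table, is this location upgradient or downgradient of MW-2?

Differences from MW-1: to MW-2 (Δx, Δy, Δh) = (145, 140, +4.76); to MW-3 = (80, 145, +3.63).
Solve a·Δx + b·Δy = Δh: det = 145·145 − 80·140 = 9825.
∂h/∂x = [(+4.76)·145 − (+3.63)·140] / 9825 = +0.01852
∂h/∂y = [145·(+3.63) − 80·(+4.76)] / 9825 = +0.01481
Head at (305, 290) = 161.82 + (+0.01852)·(230) + (+0.01481)·(230) = 169.49 m.
That is higher than the 166.58 m at MW-2, so the point is upgradient.

upgradient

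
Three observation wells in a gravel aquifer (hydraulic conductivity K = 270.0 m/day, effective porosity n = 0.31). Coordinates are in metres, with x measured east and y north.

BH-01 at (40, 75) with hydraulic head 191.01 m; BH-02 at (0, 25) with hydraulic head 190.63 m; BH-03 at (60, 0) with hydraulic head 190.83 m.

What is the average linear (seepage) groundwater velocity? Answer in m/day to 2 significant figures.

With h = a·x + b·y + c and BH-01 as origin, the differences give:
  (-40)·a + (-50)·b = -0.38
  20·a + (-75)·b = -0.18
Eliminate b (×(-75) and ×(-50), subtract): 4000·a = 19.500 → a = ∂h/∂x = +0.004875
Back-substitute: b = ∂h/∂y = +0.003700.
|∇h| = √(0.004875² + 0.003700²) = 0.00612
Seepage velocity v = K·i/n = 270.0 × 0.00612 / 0.31 = 5.33 m/day.

5.3 m/day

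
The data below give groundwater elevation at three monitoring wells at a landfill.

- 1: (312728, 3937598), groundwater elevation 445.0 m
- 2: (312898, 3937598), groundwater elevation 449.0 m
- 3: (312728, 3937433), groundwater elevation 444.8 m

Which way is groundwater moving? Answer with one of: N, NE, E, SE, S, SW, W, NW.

W

∂h/∂x = (449.0 − 445.0) / (312898 − 312728) = +0.02353
∂h/∂y = (444.8 − 445.0) / (3937433 − 3937598) = +0.001212
Flow = −∇h = (-0.02353 east, -0.001212 north), which points west.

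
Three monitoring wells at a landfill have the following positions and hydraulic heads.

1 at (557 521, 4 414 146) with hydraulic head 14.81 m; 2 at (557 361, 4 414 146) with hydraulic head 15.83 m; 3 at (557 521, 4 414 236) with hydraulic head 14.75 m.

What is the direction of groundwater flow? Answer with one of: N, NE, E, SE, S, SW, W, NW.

∂h/∂x = (15.83 − 14.81) / (557361 − 557521) = -0.006375
∂h/∂y = (14.75 − 14.81) / (4414236 − 4414146) = -0.0006667
Flow = −∇h = (+0.006375 east, +0.0006667 north), which points east.

E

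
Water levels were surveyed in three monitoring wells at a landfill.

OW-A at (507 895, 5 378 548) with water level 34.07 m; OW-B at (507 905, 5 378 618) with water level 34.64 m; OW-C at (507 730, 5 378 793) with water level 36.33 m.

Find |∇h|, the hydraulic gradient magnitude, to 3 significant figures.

0.00844

Differences from OW-A: to OW-B (Δx, Δy, Δh) = (10, 70, +0.57); to OW-C = (-165, 245, +2.26).
Determinant of the coordinate differences = 10·245 − (-165)·70 = 14000.
∂h/∂x = [(+0.57)·245 − (+2.26)·70] / 14000 = -0.001325
∂h/∂y = [10·(+2.26) − (-165)·(+0.57)] / 14000 = +0.008332
|∇h| = √(-0.001325² + 0.008332²) = 0.008437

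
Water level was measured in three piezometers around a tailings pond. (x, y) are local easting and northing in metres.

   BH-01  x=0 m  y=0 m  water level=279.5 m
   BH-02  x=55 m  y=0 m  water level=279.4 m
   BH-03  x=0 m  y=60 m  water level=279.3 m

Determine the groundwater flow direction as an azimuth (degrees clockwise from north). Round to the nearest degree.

029°

∂h/∂x = (279.4 − 279.5) / (55 − 0) = -0.001818
∂h/∂y = (279.3 − 279.5) / (60 − 0) = -0.003333
Flow direction (−∇h) has components (+0.001818 E, +0.003333 N).
Azimuth = atan2(E, N) = atan2(+0.001818, +0.003333) = 28.6° ≈ 029°.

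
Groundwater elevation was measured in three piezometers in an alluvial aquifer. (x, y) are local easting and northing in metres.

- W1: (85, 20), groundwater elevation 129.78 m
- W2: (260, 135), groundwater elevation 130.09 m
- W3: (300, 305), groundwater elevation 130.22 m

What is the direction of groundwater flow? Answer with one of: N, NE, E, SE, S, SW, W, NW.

W

Differences from W1: to W2 (Δx, Δy, Δh) = (175, 115, +0.31); to W3 = (215, 285, +0.44).
Determinant of the coordinate differences = 175·285 − 215·115 = 25150.
∂h/∂x = [(+0.31)·285 − (+0.44)·115] / 25150 = +0.001501
∂h/∂y = [175·(+0.44) − 215·(+0.31)] / 25150 = +0.0004115
Flow = −∇h = (-0.001501 east, -0.0004115 north), which points west.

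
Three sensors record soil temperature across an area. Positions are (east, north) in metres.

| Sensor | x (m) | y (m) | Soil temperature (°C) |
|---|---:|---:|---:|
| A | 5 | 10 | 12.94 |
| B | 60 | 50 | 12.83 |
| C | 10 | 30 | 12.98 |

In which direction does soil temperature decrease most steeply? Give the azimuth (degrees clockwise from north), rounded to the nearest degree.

126°

Taking A as reference: B−A = (55, 40, -0.11); C−A = (5, 20, +0.04).
Determinant of the coordinate differences = 55·20 − 5·40 = 900.
∂T/∂x = [(-0.11)·20 − (+0.04)·40] / 900 = -0.004222
∂T/∂y = [55·(+0.04) − 5·(-0.11)] / 900 = +0.003056
Steepest decrease is along −∇f: components (+0.004222 E, -0.003056 N).
Azimuth = atan2(+0.004222, -0.003056) = 125.9° ≈ 126°.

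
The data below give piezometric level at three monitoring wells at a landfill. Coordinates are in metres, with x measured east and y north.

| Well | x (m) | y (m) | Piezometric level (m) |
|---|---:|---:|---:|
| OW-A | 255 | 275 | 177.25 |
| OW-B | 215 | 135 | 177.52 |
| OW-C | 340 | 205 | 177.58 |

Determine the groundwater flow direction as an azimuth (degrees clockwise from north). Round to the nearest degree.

Three-point gradient (reference OW-A): Δ to OW-B = (-40, -140, +0.27), Δ to OW-C = (85, -70, +0.33).
∂h/∂x = +0.001857, ∂h/∂y = -0.002459 (det = 14700).
Flow direction (−∇h) has components (-0.001857 E, +0.002459 N).
Azimuth = atan2(E, N) = atan2(-0.001857, +0.002459) = 322.9° ≈ 323°.

323°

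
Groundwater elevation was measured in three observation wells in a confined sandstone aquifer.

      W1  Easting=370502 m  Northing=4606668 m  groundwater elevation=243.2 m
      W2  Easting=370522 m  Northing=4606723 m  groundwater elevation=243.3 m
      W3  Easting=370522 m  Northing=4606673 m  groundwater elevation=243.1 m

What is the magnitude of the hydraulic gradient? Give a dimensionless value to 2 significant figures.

Differences from W1: to W2 (Δx, Δy, Δh) = (20, 55, +0.1); to W3 = (20, 5, -0.1).
Determinant of the coordinate differences = 20·5 − 20·55 = -1000.
∂h/∂x = [(+0.1)·5 − (-0.1)·55] / -1000 = -0.006000
∂h/∂y = [20·(-0.1) − 20·(+0.1)] / -1000 = +0.004000
|∇h| = √(-0.006000² + 0.004000²) = 0.007211

0.0072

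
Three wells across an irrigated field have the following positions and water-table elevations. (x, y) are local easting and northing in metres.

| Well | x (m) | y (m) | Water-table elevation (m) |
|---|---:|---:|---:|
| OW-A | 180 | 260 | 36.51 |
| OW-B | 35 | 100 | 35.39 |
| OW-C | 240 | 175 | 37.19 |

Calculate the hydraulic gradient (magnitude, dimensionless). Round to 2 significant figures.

0.0094

Taking OW-A as reference: OW-B−OW-A = (-145, -160, -1.12); OW-C−OW-A = (60, -85, +0.68).
Solve a·Δx + b·Δy = Δh: det = (-145)·(-85) − 60·(-160) = 21925.
∂h/∂x = [(-1.12)·(-85) − (+0.68)·(-160)] / 21925 = +0.009304
∂h/∂y = [(-145)·(+0.68) − 60·(-1.12)] / 21925 = -0.001432
|∇h| = √(0.009304² + -0.001432²) = 0.009414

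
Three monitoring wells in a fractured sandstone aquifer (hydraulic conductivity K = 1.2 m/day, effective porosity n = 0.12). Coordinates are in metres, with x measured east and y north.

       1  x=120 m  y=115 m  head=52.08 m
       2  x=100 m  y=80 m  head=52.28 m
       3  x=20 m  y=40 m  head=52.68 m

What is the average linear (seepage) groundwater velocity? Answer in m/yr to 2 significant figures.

Differences from 1: to 2 (Δx, Δy, Δh) = (-20, -35, +0.20); to 3 = (-100, -75, +0.60).
Determinant of the coordinate differences = (-20)·(-75) − (-100)·(-35) = -2000.
∂h/∂x = [(+0.20)·(-75) − (+0.60)·(-35)] / -2000 = -0.003000
∂h/∂y = [(-20)·(+0.60) − (-100)·(+0.20)] / -2000 = -0.004000
|∇h| = √(-0.003000² + -0.004000²) = 0.005
Seepage velocity v = K·i/n = 1.2 × 0.005 / 0.12 = 0.05 m/day = 18.26 m/yr.

18 m/yr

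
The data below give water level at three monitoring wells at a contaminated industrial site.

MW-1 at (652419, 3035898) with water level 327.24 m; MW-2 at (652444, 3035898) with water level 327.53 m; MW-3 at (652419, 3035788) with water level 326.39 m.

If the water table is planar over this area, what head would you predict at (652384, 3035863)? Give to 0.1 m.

Three-point gradient (reference MW-1): Δ to MW-2 = (25, 0, +0.29), Δ to MW-3 = (0, -110, -0.85).
∂h/∂x = +0.01160, ∂h/∂y = +0.007727 (det = -2750).
h(652384, 3035863) = 327.24 + (+0.01160)·(-35) + (+0.007727)·(-35) = 327.24 -0.406 -0.270 = 326.564 m.

326.6 m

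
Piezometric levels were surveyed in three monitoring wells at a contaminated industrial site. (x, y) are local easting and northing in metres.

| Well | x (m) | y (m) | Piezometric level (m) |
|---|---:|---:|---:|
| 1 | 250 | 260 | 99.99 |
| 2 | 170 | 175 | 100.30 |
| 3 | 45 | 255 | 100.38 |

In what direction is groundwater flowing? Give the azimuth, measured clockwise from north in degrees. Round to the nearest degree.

044°

Three-point gradient (reference 1): Δ to 2 = (-80, -85, +0.31), Δ to 3 = (-205, -5, +0.39).
∂h/∂x = -0.001856, ∂h/∂y = -0.001900 (det = -17025).
Flow direction (−∇h) has components (+0.001856 E, +0.001900 N).
Azimuth = atan2(E, N) = atan2(+0.001856, +0.001900) = 44.3° ≈ 044°.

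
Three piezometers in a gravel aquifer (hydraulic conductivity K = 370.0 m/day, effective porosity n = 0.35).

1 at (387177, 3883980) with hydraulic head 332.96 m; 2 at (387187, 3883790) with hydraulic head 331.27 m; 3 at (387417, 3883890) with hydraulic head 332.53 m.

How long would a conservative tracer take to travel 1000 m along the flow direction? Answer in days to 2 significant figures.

With h = a·x + b·y + c and 1 as origin, the differences give:
  10·a + (-190)·b = -1.69
  240·a + (-90)·b = -0.43
Eliminate b (×(-90) and ×(-190), subtract): 44700·a = 70.400 → a = ∂h/∂x = +0.001575
Back-substitute: b = ∂h/∂y = +0.008978.
|∇h| = √(0.001575² + 0.008978²) = 0.009115
Seepage velocity v = K·i/n = 370.0 × 0.009115 / 0.35 = 9.636 m/day.
t = 1000 / 9.636 = 103.8 days.

100 days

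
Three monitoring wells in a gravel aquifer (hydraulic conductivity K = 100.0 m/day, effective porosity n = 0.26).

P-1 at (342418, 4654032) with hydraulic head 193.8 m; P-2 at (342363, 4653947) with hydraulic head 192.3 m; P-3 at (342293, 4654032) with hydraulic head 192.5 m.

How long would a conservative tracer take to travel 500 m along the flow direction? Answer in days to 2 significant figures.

86 days

With h = a·x + b·y + c and P-1 as origin, the differences give:
  (-55)·a + (-85)·b = -1.5
  (-125)·a + 0·b = -1.3
Eliminate b (×0 and ×(-85), subtract): -10625·a = -110.50 → a = ∂h/∂x = +0.01040
Back-substitute: b = ∂h/∂y = +0.01092.
|∇h| = √(0.01040² + 0.01092²) = 0.01508
Seepage velocity v = K·i/n = 100.0 × 0.01508 / 0.26 = 5.8 m/day.
t = 500 / 5.8 = 86.21 days.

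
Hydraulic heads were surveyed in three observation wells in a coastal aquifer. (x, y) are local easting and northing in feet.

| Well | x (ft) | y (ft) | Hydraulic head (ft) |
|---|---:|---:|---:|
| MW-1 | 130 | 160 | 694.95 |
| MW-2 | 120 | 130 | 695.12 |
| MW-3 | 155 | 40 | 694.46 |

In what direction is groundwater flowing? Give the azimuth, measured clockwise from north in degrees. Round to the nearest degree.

Differences from MW-1: to MW-2 (Δx, Δy, Δh) = (-10, -30, +0.17); to MW-3 = (25, -120, -0.49).
Solve a·Δx + b·Δy = Δh: det = (-10)·(-120) − 25·(-30) = 1950.
∂h/∂x = [(+0.17)·(-120) − (-0.49)·(-30)] / 1950 = -0.01800
∂h/∂y = [(-10)·(-0.49) − 25·(+0.17)] / 1950 = +0.0003333
Flow direction (−∇h) has components (+0.01800 E, -0.0003333 N).
Azimuth = atan2(E, N) = atan2(+0.01800, -0.0003333) = 91.1° ≈ 091°.

091°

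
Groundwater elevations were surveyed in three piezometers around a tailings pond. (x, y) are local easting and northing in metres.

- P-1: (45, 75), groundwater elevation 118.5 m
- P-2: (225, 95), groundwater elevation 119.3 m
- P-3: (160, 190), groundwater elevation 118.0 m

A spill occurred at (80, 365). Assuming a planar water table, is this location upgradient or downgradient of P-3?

downgradient

With h = a·x + b·y + c and P-1 as origin, the differences give:
  180·a + 20·b = +0.8
  115·a + 115·b = -0.5
Eliminate b (×115 and ×20, subtract): 18400·a = 102.00 → a = ∂h/∂x = +0.005543
Back-substitute: b = ∂h/∂y = -0.009891.
Head at (80, 365) = 118.5 + (+0.005543)·(35) + (-0.009891)·(290) = 115.83 m.
That is lower than the 118.0 m at P-3, so the point is downgradient.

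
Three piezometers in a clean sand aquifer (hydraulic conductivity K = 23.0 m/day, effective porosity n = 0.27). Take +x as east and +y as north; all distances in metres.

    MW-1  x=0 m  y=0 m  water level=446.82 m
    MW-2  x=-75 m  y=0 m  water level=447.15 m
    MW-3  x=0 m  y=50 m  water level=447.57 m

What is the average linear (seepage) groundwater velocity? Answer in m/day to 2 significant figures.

∂h/∂x = (447.15 − 446.82) / (-75 − 0) = -0.004400
∂h/∂y = (447.57 − 446.82) / (50 − 0) = +0.01500
|∇h| = √(-0.004400² + 0.01500²) = 0.01563
Seepage velocity v = K·i/n = 23.0 × 0.01563 / 0.27 = 1.331 m/day.

1.3 m/day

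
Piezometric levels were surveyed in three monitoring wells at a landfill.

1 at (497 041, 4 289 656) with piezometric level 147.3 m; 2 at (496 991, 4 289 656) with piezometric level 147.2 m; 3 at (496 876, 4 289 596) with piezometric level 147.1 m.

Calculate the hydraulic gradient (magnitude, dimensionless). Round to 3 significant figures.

Differences from 1: to 2 (Δx, Δy, Δh) = (-50, 0, -0.1); to 3 = (-165, -60, -0.2).
Determinant of the coordinate differences = (-50)·(-60) − (-165)·0 = 3000.
∂h/∂x = [(-0.1)·(-60) − (-0.2)·0] / 3000 = +0.002000
∂h/∂y = [(-50)·(-0.2) − (-165)·(-0.1)] / 3000 = -0.002167
|∇h| = √(0.002000² + -0.002167²) = 0.002949

0.00295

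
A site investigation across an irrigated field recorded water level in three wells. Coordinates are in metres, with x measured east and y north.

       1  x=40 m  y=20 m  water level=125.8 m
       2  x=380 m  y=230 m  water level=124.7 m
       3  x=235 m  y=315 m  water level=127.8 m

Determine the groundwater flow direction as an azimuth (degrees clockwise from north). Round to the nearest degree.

Three-point gradient (reference 1): Δ to 2 = (340, 210, -1.1), Δ to 3 = (195, 295, +2.0).
∂h/∂x = -0.01254, ∂h/∂y = +0.01507 (det = 59350).
Flow direction (−∇h) has components (+0.01254 E, -0.01507 N).
Azimuth = atan2(E, N) = atan2(+0.01254, -0.01507) = 140.2° ≈ 140°.

140°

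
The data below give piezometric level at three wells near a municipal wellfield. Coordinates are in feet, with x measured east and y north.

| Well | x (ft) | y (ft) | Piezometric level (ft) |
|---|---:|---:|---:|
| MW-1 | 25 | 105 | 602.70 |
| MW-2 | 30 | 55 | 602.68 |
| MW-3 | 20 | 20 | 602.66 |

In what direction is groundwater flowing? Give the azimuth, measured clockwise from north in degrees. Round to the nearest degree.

225°

Differences from MW-1: to MW-2 (Δx, Δy, Δh) = (5, -50, -0.02); to MW-3 = (-5, -85, -0.04).
Solve a·Δx + b·Δy = Δh: det = 5·(-85) − (-5)·(-50) = -675.
∂h/∂x = [(-0.02)·(-85) − (-0.04)·(-50)] / -675 = +0.0004444
∂h/∂y = [5·(-0.04) − (-5)·(-0.02)] / -675 = +0.0004444
Flow direction (−∇h) has components (-0.0004444 E, -0.0004444 N).
Azimuth = atan2(E, N) = atan2(-0.0004444, -0.0004444) = 225.0° ≈ 225°.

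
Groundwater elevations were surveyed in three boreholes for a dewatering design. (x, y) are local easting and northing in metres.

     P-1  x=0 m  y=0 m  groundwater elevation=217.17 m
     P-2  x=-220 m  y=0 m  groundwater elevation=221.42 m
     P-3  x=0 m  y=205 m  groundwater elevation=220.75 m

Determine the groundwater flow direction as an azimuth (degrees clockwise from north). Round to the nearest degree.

132°

∂h/∂x = (221.42 − 217.17) / (-220 − 0) = -0.01932
∂h/∂y = (220.75 − 217.17) / (205 − 0) = +0.01746
Flow direction (−∇h) has components (+0.01932 E, -0.01746 N).
Azimuth = atan2(E, N) = atan2(+0.01932, -0.01746) = 132.1° ≈ 132°.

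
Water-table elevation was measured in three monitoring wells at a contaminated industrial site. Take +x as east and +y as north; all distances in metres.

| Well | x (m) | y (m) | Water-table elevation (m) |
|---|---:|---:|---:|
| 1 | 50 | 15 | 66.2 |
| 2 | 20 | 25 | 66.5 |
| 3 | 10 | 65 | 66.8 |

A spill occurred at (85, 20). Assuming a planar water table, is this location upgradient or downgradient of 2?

Differences from 1: to 2 (Δx, Δy, Δh) = (-30, 10, +0.3); to 3 = (-40, 50, +0.6).
Determinant of the coordinate differences = (-30)·50 − (-40)·10 = -1100.
∂h/∂x = [(+0.3)·50 − (+0.6)·10] / -1100 = -0.008182
∂h/∂y = [(-30)·(+0.6) − (-40)·(+0.3)] / -1100 = +0.005455
Head at (85, 20) = 66.2 + (-0.008182)·(35) + (+0.005455)·(5) = 65.94 m.
That is lower than the 66.5 m at 2, so the point is downgradient.

downgradient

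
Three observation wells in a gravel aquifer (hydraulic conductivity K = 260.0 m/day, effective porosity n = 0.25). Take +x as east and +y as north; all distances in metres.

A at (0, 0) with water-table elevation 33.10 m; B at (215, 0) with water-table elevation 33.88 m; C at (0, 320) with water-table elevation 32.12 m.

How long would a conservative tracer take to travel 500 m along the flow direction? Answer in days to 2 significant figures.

100 days

∂h/∂x = (33.88 − 33.10) / (215 − 0) = +0.003628
∂h/∂y = (32.12 − 33.10) / (320 − 0) = -0.003063
|∇h| = √(0.003628² + -0.003063²) = 0.004748
Seepage velocity v = K·i/n = 260.0 × 0.004748 / 0.25 = 4.938 m/day.
t = 500 / 4.938 = 101.3 days.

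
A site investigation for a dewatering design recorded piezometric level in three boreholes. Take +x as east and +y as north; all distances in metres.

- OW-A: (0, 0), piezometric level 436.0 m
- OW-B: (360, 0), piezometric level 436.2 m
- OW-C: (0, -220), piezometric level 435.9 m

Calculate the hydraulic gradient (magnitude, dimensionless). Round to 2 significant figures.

0.00072

∂h/∂x = (436.2 − 436.0) / (360 − 0) = +0.0005556
∂h/∂y = (435.9 − 436.0) / (-220 − 0) = +0.0004545
|∇h| = √(0.0005556² + 0.0004545²) = 0.0007178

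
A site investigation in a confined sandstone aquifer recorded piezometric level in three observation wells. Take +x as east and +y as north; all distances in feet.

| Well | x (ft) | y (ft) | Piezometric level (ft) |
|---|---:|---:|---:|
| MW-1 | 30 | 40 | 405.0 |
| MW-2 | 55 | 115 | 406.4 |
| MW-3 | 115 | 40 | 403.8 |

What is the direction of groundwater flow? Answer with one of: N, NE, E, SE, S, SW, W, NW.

Differences from MW-1: to MW-2 (Δx, Δy, Δh) = (25, 75, +1.4); to MW-3 = (85, 0, -1.2).
Solve a·Δx + b·Δy = Δh: det = 25·0 − 85·75 = -6375.
∂h/∂x = [(+1.4)·0 − (-1.2)·75] / -6375 = -0.01412
∂h/∂y = [25·(-1.2) − 85·(+1.4)] / -6375 = +0.02337
Flow = −∇h = (+0.01412 east, -0.02337 north), which points southeast.

SE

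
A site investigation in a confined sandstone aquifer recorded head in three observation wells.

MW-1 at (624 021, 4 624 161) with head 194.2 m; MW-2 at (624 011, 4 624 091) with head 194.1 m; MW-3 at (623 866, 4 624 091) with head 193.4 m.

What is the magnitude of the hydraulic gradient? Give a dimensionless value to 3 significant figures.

0.00488

Differences from MW-1: to MW-2 (Δx, Δy, Δh) = (-10, -70, -0.1); to MW-3 = (-155, -70, -0.8).
Solve a·Δx + b·Δy = Δh: det = (-10)·(-70) − (-155)·(-70) = -10150.
∂h/∂x = [(-0.1)·(-70) − (-0.8)·(-70)] / -10150 = +0.004828
∂h/∂y = [(-10)·(-0.8) − (-155)·(-0.1)] / -10150 = +0.0007389
|∇h| = √(0.004828² + 0.0007389²) = 0.004884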